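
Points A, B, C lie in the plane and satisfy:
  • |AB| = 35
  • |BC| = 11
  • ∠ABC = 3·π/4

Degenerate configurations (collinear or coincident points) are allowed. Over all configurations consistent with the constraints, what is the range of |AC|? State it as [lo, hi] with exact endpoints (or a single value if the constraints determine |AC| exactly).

|AC| = √(385·√(2) + 1346)  (≈ 43.4796)

|AB| ∈ {35}
|BC| ∈ {11}
|AC| ∈ {√(385·√(2) + 1346)}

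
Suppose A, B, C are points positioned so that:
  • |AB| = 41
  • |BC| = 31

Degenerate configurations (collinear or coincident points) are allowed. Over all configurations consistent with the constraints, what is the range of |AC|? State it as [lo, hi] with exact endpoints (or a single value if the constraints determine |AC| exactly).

|AC| ∈ [10, 72]  (≈ [10.0000, 72.0000])

|AB| ∈ {41}
|BC| ∈ {31}
|AC| ∈ [10, 72]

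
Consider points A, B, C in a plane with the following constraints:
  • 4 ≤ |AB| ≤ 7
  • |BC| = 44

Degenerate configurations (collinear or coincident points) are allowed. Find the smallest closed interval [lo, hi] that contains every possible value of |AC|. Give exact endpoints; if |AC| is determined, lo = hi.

|AC| ∈ [37, 51]  (≈ [37.0000, 51.0000])

|AB| ∈ [4, 7]
|BC| ∈ {44}
|AC| ∈ [37, 51]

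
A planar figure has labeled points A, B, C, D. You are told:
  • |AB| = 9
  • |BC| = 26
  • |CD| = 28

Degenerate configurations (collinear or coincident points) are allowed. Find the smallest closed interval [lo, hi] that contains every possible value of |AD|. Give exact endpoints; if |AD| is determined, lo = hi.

|AB| ∈ {9}
|BC| ∈ {26}
|CD| ∈ {28}
|AC| ∈ [17, 35]
|BD| ∈ [2, 54]
|AD| ∈ [0, 63]

|AD| ∈ [0, 63]  (≈ [0.0000, 63.0000])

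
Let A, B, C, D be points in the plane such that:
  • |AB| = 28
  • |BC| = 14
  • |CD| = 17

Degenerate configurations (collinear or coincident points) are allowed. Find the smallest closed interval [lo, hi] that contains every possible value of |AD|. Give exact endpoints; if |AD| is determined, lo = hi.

|AB| ∈ {28}
|BC| ∈ {14}
|CD| ∈ {17}
|AC| ∈ [14, 42]
|BD| ∈ [3, 31]
|AD| ∈ [0, 59]

|AD| ∈ [0, 59]  (≈ [0.0000, 59.0000])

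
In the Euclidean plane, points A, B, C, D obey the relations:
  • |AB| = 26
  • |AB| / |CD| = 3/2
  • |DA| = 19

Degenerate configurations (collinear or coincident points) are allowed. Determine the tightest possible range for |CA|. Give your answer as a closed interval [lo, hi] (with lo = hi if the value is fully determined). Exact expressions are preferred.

|AB| ∈ {26}
|AD| ∈ {19}
|CD| ∈ {52/3}
|BD| ∈ [7, 45]
|AC| ∈ [5/3, 109/3]
|BC| ∈ [0, 187/3]

|CA| ∈ [5/3, 109/3]  (≈ [1.6667, 36.3333])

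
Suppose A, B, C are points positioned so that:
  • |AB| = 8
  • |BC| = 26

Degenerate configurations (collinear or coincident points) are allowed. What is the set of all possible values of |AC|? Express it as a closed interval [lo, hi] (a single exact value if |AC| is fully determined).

|AB| ∈ {8}
|BC| ∈ {26}
|AC| ∈ [18, 34]

|AC| ∈ [18, 34]  (≈ [18.0000, 34.0000])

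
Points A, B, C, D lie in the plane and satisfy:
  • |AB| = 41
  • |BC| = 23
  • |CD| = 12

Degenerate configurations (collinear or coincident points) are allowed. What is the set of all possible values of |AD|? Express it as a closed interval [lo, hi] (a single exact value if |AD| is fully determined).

|AB| ∈ {41}
|BC| ∈ {23}
|CD| ∈ {12}
|AC| ∈ [18, 64]
|BD| ∈ [11, 35]
|AD| ∈ [6, 76]

|AD| ∈ [6, 76]  (≈ [6.0000, 76.0000])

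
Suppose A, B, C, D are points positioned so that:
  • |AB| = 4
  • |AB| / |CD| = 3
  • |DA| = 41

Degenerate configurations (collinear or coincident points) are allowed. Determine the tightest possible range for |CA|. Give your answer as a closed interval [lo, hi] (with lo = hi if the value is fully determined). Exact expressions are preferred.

|AB| ∈ {4}
|AD| ∈ {41}
|CD| ∈ {4/3}
|BD| ∈ [37, 45]
|AC| ∈ [119/3, 127/3]
|BC| ∈ [107/3, 139/3]

|CA| ∈ [119/3, 127/3]  (≈ [39.6667, 42.3333])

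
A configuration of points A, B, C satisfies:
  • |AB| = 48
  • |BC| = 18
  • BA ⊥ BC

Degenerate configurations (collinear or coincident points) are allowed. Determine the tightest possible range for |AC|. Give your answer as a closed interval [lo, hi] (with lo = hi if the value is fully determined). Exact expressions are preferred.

|AB| ∈ {48}
|BC| ∈ {18}
|AC| ∈ {6·√(73)}

|AC| = 6·√(73)  (≈ 51.2640)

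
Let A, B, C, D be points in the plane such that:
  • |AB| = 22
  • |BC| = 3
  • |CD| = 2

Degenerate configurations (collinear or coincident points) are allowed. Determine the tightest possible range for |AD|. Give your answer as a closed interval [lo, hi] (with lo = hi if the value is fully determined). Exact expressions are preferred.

|AD| ∈ [17, 27]  (≈ [17.0000, 27.0000])

|AB| ∈ {22}
|BC| ∈ {3}
|CD| ∈ {2}
|AC| ∈ [19, 25]
|BD| ∈ [1, 5]
|AD| ∈ [17, 27]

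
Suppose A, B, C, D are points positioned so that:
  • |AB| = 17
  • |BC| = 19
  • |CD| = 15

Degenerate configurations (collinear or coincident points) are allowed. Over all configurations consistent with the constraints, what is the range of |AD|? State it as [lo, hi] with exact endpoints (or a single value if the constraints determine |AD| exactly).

|AD| ∈ [0, 51]  (≈ [0.0000, 51.0000])

|AB| ∈ {17}
|BC| ∈ {19}
|CD| ∈ {15}
|AC| ∈ [2, 36]
|BD| ∈ [4, 34]
|AD| ∈ [0, 51]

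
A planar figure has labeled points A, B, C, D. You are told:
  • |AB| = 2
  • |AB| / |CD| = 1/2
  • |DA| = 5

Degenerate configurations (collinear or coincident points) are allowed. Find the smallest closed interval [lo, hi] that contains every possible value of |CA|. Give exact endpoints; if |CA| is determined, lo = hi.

|CA| ∈ [1, 9]  (≈ [1.0000, 9.0000])

|AB| ∈ {2}
|AD| ∈ {5}
|CD| ∈ {4}
|BD| ∈ [3, 7]
|AC| ∈ [1, 9]
|BC| ∈ [0, 11]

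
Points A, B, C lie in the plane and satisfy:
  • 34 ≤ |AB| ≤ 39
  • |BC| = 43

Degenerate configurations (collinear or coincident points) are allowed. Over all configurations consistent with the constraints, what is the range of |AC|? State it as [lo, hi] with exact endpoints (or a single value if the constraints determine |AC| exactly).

|AB| ∈ [34, 39]
|BC| ∈ {43}
|AC| ∈ [4, 82]

|AC| ∈ [4, 82]  (≈ [4.0000, 82.0000])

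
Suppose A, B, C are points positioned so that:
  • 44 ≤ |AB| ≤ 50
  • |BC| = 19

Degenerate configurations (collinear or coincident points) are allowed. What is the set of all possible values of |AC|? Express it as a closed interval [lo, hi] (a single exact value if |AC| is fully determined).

|AC| ∈ [25, 69]  (≈ [25.0000, 69.0000])

|AB| ∈ [44, 50]
|BC| ∈ {19}
|AC| ∈ [25, 69]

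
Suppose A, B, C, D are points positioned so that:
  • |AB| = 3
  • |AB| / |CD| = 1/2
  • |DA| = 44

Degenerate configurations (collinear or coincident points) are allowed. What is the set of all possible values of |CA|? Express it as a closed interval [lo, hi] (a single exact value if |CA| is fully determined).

|AB| ∈ {3}
|AD| ∈ {44}
|CD| ∈ {6}
|BD| ∈ [41, 47]
|AC| ∈ [38, 50]
|BC| ∈ [35, 53]

|CA| ∈ [38, 50]  (≈ [38.0000, 50.0000])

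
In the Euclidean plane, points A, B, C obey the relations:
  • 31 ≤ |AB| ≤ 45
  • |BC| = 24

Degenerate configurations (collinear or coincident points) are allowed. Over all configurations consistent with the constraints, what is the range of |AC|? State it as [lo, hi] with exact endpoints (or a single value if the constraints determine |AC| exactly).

|AC| ∈ [7, 69]  (≈ [7.0000, 69.0000])

|AB| ∈ [31, 45]
|BC| ∈ {24}
|AC| ∈ [7, 69]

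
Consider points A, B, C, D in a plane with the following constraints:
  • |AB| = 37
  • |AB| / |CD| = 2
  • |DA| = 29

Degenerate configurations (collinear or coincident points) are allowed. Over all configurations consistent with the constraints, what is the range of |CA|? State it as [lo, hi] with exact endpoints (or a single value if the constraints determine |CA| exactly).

|CA| ∈ [21/2, 95/2]  (≈ [10.5000, 47.5000])

|AB| ∈ {37}
|AD| ∈ {29}
|CD| ∈ {37/2}
|BD| ∈ [8, 66]
|AC| ∈ [21/2, 95/2]
|BC| ∈ [0, 169/2]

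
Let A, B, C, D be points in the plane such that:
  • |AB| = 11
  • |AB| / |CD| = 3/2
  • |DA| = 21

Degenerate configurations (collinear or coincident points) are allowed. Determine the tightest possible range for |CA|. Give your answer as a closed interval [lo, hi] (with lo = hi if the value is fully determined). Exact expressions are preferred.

|CA| ∈ [41/3, 85/3]  (≈ [13.6667, 28.3333])

|AB| ∈ {11}
|AD| ∈ {21}
|CD| ∈ {22/3}
|BD| ∈ [10, 32]
|AC| ∈ [41/3, 85/3]
|BC| ∈ [8/3, 118/3]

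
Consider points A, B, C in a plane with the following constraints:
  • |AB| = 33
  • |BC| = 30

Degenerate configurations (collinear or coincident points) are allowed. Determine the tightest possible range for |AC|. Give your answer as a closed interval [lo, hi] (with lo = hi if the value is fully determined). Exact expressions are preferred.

|AC| ∈ [3, 63]  (≈ [3.0000, 63.0000])

|AB| ∈ {33}
|BC| ∈ {30}
|AC| ∈ [3, 63]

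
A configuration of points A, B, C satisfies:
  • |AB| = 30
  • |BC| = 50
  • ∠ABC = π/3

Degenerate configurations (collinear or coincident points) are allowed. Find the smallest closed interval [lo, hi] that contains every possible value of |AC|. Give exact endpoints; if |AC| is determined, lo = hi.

|AC| = 10·√(19)  (≈ 43.5890)

|AB| ∈ {30}
|BC| ∈ {50}
|AC| ∈ {10·√(19)}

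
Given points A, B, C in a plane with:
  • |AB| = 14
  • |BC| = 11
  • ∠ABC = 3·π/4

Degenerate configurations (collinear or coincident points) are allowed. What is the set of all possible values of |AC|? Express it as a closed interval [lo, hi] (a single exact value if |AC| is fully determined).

|AC| = √(154·√(2) + 317)  (≈ 23.1255)

|AB| ∈ {14}
|BC| ∈ {11}
|AC| ∈ {√(154·√(2) + 317)}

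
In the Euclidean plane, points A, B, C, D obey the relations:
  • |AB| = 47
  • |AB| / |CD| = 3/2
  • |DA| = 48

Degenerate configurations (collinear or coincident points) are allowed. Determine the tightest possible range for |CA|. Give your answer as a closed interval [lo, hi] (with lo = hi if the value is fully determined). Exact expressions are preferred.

|AB| ∈ {47}
|AD| ∈ {48}
|CD| ∈ {94/3}
|BD| ∈ [1, 95]
|AC| ∈ [50/3, 238/3]
|BC| ∈ [0, 379/3]

|CA| ∈ [50/3, 238/3]  (≈ [16.6667, 79.3333])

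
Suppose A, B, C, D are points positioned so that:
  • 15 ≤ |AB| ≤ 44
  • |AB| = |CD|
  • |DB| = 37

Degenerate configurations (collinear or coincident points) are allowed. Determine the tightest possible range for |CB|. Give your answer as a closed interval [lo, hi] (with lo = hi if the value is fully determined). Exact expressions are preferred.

|CB| ∈ [0, 81]  (≈ [0.0000, 81.0000])

|AB| ∈ [15, 44]
|BD| ∈ {37}
|CD| ∈ [15, 44]
|AD| ∈ [0, 81]
|BC| ∈ [0, 81]
|AC| ∈ [0, 125]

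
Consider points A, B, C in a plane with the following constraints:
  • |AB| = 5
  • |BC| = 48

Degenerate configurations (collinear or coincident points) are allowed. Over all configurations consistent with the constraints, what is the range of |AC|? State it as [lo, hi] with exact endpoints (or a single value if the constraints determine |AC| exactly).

|AB| ∈ {5}
|BC| ∈ {48}
|AC| ∈ [43, 53]

|AC| ∈ [43, 53]  (≈ [43.0000, 53.0000])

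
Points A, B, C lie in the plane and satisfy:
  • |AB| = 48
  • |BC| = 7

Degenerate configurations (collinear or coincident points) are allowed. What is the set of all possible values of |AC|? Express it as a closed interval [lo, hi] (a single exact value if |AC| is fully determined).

|AC| ∈ [41, 55]  (≈ [41.0000, 55.0000])

|AB| ∈ {48}
|BC| ∈ {7}
|AC| ∈ [41, 55]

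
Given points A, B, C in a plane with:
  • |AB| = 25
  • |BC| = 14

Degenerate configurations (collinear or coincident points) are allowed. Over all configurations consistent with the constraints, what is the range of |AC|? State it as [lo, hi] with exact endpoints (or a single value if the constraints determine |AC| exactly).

|AB| ∈ {25}
|BC| ∈ {14}
|AC| ∈ [11, 39]

|AC| ∈ [11, 39]  (≈ [11.0000, 39.0000])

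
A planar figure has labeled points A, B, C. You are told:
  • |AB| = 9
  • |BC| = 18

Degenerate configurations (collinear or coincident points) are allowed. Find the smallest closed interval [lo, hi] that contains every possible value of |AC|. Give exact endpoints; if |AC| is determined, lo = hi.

|AB| ∈ {9}
|BC| ∈ {18}
|AC| ∈ [9, 27]

|AC| ∈ [9, 27]  (≈ [9.0000, 27.0000])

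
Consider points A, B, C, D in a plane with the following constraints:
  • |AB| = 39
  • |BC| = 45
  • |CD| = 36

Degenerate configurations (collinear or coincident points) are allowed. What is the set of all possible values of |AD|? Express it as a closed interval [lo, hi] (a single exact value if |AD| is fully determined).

|AB| ∈ {39}
|BC| ∈ {45}
|CD| ∈ {36}
|AC| ∈ [6, 84]
|BD| ∈ [9, 81]
|AD| ∈ [0, 120]

|AD| ∈ [0, 120]  (≈ [0.0000, 120.0000])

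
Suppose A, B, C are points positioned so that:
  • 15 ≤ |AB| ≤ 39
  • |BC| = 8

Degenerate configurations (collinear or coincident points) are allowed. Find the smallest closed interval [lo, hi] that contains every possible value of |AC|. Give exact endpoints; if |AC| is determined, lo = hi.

|AB| ∈ [15, 39]
|BC| ∈ {8}
|AC| ∈ [7, 47]

|AC| ∈ [7, 47]  (≈ [7.0000, 47.0000])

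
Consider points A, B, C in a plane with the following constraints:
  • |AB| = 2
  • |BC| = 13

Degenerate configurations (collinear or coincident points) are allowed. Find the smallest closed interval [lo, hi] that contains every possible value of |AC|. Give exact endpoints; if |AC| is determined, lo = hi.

|AB| ∈ {2}
|BC| ∈ {13}
|AC| ∈ [11, 15]

|AC| ∈ [11, 15]  (≈ [11.0000, 15.0000])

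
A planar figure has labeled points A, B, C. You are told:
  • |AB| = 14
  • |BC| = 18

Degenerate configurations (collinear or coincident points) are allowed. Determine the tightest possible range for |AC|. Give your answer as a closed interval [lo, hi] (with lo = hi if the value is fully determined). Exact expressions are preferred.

|AB| ∈ {14}
|BC| ∈ {18}
|AC| ∈ [4, 32]

|AC| ∈ [4, 32]  (≈ [4.0000, 32.0000])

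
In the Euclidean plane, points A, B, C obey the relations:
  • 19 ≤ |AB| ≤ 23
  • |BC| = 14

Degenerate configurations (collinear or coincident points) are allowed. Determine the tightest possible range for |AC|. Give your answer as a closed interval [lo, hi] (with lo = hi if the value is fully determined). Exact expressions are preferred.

|AC| ∈ [5, 37]  (≈ [5.0000, 37.0000])

|AB| ∈ [19, 23]
|BC| ∈ {14}
|AC| ∈ [5, 37]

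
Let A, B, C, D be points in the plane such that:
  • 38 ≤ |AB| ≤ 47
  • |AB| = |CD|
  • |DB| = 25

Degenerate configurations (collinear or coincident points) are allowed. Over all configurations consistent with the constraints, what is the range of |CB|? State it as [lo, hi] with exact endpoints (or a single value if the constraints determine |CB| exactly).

|AB| ∈ [38, 47]
|BD| ∈ {25}
|CD| ∈ [38, 47]
|AD| ∈ [13, 72]
|BC| ∈ [13, 72]
|AC| ∈ [0, 119]

|CB| ∈ [13, 72]  (≈ [13.0000, 72.0000])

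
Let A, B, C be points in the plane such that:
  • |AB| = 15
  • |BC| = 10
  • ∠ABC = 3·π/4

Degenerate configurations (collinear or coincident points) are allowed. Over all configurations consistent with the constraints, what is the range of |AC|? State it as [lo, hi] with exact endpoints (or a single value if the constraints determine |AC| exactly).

|AB| ∈ {15}
|BC| ∈ {10}
|AC| ∈ {5·√(6·√(2) + 13)}

|AC| = 5·√(6·√(2) + 13)  (≈ 23.1761)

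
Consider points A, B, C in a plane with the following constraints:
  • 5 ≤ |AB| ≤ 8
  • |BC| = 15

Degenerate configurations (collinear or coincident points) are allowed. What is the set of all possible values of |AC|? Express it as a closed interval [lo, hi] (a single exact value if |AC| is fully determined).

|AB| ∈ [5, 8]
|BC| ∈ {15}
|AC| ∈ [7, 23]

|AC| ∈ [7, 23]  (≈ [7.0000, 23.0000])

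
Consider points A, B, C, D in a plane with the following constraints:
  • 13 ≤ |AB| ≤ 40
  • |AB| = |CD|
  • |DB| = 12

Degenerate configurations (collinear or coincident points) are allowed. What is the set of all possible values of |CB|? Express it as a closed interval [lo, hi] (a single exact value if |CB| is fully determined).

|CB| ∈ [1, 52]  (≈ [1.0000, 52.0000])

|AB| ∈ [13, 40]
|BD| ∈ {12}
|CD| ∈ [13, 40]
|AD| ∈ [1, 52]
|BC| ∈ [1, 52]
|AC| ∈ [0, 92]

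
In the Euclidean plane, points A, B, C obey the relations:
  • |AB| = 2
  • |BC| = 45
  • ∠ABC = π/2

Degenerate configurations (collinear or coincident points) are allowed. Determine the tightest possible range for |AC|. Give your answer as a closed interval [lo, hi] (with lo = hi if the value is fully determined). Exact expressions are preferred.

|AC| = √(2029)  (≈ 45.0444)

|AB| ∈ {2}
|BC| ∈ {45}
|AC| ∈ {√(2029)}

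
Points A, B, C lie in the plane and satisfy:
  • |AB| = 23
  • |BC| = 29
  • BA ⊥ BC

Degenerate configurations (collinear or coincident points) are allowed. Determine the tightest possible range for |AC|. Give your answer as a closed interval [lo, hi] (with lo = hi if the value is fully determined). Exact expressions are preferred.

|AB| ∈ {23}
|BC| ∈ {29}
|AC| ∈ {√(1370)}

|AC| = √(1370)  (≈ 37.0135)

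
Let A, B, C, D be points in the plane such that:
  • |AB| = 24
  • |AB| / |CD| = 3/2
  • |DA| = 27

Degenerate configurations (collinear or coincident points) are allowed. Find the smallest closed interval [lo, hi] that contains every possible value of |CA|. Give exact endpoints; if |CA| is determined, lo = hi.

|AB| ∈ {24}
|AD| ∈ {27}
|CD| ∈ {16}
|BD| ∈ [3, 51]
|AC| ∈ [11, 43]
|BC| ∈ [0, 67]

|CA| ∈ [11, 43]  (≈ [11.0000, 43.0000])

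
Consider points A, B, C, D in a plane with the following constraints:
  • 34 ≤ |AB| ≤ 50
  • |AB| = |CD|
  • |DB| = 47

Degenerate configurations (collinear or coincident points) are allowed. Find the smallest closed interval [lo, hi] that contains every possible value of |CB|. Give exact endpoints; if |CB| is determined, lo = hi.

|CB| ∈ [0, 97]  (≈ [0.0000, 97.0000])

|AB| ∈ [34, 50]
|BD| ∈ {47}
|CD| ∈ [34, 50]
|AD| ∈ [0, 97]
|BC| ∈ [0, 97]
|AC| ∈ [0, 147]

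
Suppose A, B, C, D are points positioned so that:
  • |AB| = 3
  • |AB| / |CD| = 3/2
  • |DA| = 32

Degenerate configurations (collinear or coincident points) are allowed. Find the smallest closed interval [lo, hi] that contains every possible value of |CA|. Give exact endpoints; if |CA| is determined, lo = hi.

|CA| ∈ [30, 34]  (≈ [30.0000, 34.0000])

|AB| ∈ {3}
|AD| ∈ {32}
|CD| ∈ {2}
|BD| ∈ [29, 35]
|AC| ∈ [30, 34]
|BC| ∈ [27, 37]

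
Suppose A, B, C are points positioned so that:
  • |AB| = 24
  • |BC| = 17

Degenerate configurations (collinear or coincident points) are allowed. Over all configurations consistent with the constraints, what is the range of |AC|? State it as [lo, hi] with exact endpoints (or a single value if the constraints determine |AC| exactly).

|AC| ∈ [7, 41]  (≈ [7.0000, 41.0000])

|AB| ∈ {24}
|BC| ∈ {17}
|AC| ∈ [7, 41]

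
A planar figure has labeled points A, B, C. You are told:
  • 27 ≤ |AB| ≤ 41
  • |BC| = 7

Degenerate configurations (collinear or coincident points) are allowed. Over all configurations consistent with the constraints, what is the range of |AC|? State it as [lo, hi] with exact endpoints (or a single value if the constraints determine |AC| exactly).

|AB| ∈ [27, 41]
|BC| ∈ {7}
|AC| ∈ [20, 48]

|AC| ∈ [20, 48]  (≈ [20.0000, 48.0000])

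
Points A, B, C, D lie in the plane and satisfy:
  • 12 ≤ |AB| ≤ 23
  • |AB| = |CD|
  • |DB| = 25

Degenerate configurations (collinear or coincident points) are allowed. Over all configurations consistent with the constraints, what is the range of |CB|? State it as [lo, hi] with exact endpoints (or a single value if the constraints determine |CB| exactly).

|CB| ∈ [2, 48]  (≈ [2.0000, 48.0000])

|AB| ∈ [12, 23]
|BD| ∈ {25}
|CD| ∈ [12, 23]
|AD| ∈ [2, 48]
|BC| ∈ [2, 48]
|AC| ∈ [0, 71]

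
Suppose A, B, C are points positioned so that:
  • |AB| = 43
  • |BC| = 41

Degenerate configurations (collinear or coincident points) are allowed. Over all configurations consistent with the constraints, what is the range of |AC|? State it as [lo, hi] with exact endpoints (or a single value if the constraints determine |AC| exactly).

|AC| ∈ [2, 84]  (≈ [2.0000, 84.0000])

|AB| ∈ {43}
|BC| ∈ {41}
|AC| ∈ [2, 84]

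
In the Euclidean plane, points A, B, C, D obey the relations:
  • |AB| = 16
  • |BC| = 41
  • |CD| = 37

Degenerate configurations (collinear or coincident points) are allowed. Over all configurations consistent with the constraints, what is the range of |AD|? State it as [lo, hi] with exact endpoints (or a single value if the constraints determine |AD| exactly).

|AB| ∈ {16}
|BC| ∈ {41}
|CD| ∈ {37}
|AC| ∈ [25, 57]
|BD| ∈ [4, 78]
|AD| ∈ [0, 94]

|AD| ∈ [0, 94]  (≈ [0.0000, 94.0000])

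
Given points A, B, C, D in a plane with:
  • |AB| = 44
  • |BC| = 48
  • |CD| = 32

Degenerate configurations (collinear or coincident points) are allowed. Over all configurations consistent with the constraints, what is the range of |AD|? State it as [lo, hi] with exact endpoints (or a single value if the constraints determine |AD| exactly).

|AD| ∈ [0, 124]  (≈ [0.0000, 124.0000])

|AB| ∈ {44}
|BC| ∈ {48}
|CD| ∈ {32}
|AC| ∈ [4, 92]
|BD| ∈ [16, 80]
|AD| ∈ [0, 124]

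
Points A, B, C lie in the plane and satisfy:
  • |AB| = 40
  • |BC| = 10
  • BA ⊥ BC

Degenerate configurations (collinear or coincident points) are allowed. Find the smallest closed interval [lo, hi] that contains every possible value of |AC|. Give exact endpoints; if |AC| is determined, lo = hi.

|AC| = 10·√(17)  (≈ 41.2311)

|AB| ∈ {40}
|BC| ∈ {10}
|AC| ∈ {10·√(17)}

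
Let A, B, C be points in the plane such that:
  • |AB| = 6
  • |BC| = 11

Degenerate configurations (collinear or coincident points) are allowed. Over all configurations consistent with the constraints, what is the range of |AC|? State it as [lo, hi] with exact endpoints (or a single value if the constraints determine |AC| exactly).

|AC| ∈ [5, 17]  (≈ [5.0000, 17.0000])

|AB| ∈ {6}
|BC| ∈ {11}
|AC| ∈ [5, 17]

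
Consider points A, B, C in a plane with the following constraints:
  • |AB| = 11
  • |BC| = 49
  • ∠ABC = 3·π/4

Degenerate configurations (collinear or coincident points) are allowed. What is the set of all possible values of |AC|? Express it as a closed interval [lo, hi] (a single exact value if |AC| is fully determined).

|AC| = √(539·√(2) + 2522)  (≈ 57.3085)

|AB| ∈ {11}
|BC| ∈ {49}
|AC| ∈ {√(539·√(2) + 2522)}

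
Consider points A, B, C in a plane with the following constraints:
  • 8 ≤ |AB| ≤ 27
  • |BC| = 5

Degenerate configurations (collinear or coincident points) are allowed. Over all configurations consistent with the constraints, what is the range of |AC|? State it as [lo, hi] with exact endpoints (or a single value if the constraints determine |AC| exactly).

|AC| ∈ [3, 32]  (≈ [3.0000, 32.0000])

|AB| ∈ [8, 27]
|BC| ∈ {5}
|AC| ∈ [3, 32]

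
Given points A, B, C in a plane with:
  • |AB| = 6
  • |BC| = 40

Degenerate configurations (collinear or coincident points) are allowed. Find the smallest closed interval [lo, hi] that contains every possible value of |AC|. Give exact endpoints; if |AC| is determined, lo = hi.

|AC| ∈ [34, 46]  (≈ [34.0000, 46.0000])

|AB| ∈ {6}
|BC| ∈ {40}
|AC| ∈ [34, 46]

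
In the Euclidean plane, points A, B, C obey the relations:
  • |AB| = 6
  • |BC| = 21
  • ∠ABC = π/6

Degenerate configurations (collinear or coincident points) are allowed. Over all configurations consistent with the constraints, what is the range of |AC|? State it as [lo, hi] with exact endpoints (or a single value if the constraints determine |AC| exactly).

|AC| = 3·√(53 - 14·√(3))  (≈ 16.0861)

|AB| ∈ {6}
|BC| ∈ {21}
|AC| ∈ {3·√(53 - 14·√(3))}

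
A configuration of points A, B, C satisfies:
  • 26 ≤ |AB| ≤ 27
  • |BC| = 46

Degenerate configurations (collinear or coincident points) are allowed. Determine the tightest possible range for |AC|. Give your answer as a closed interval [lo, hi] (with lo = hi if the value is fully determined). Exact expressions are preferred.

|AC| ∈ [19, 73]  (≈ [19.0000, 73.0000])

|AB| ∈ [26, 27]
|BC| ∈ {46}
|AC| ∈ [19, 73]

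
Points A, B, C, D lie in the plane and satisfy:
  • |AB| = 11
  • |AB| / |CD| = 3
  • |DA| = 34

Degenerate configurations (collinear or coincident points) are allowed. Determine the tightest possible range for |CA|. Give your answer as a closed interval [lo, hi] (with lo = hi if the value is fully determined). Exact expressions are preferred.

|AB| ∈ {11}
|AD| ∈ {34}
|CD| ∈ {11/3}
|BD| ∈ [23, 45]
|AC| ∈ [91/3, 113/3]
|BC| ∈ [58/3, 146/3]

|CA| ∈ [91/3, 113/3]  (≈ [30.3333, 37.6667])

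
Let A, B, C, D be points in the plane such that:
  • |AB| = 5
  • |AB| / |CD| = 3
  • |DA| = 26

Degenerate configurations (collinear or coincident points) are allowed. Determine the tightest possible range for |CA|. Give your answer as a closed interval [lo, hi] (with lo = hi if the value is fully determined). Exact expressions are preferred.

|AB| ∈ {5}
|AD| ∈ {26}
|CD| ∈ {5/3}
|BD| ∈ [21, 31]
|AC| ∈ [73/3, 83/3]
|BC| ∈ [58/3, 98/3]

|CA| ∈ [73/3, 83/3]  (≈ [24.3333, 27.6667])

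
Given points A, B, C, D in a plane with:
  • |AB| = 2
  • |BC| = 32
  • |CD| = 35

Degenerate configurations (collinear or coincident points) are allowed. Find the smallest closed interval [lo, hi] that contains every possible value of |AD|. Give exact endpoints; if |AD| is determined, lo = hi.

|AB| ∈ {2}
|BC| ∈ {32}
|CD| ∈ {35}
|AC| ∈ [30, 34]
|BD| ∈ [3, 67]
|AD| ∈ [1, 69]

|AD| ∈ [1, 69]  (≈ [1.0000, 69.0000])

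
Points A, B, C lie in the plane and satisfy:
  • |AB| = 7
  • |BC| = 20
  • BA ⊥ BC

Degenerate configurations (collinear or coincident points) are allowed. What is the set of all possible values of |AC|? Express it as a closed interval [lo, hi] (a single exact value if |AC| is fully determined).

|AB| ∈ {7}
|BC| ∈ {20}
|AC| ∈ {√(449)}

|AC| = √(449)  (≈ 21.1896)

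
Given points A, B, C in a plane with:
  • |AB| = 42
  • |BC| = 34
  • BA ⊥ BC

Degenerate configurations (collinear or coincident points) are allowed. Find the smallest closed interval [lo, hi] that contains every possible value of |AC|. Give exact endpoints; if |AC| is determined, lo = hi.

|AC| = 2·√(730)  (≈ 54.0370)

|AB| ∈ {42}
|BC| ∈ {34}
|AC| ∈ {2·√(730)}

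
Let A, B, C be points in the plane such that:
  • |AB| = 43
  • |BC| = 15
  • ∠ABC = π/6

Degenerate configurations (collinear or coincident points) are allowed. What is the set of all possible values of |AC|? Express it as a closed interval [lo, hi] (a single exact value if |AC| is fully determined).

|AB| ∈ {43}
|BC| ∈ {15}
|AC| ∈ {√(2074 - 645·√(3))}

|AC| = √(2074 - 645·√(3))  (≈ 30.9326)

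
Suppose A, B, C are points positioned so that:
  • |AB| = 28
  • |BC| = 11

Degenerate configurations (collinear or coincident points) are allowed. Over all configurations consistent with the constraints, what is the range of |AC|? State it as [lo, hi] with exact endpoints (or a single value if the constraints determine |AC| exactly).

|AC| ∈ [17, 39]  (≈ [17.0000, 39.0000])

|AB| ∈ {28}
|BC| ∈ {11}
|AC| ∈ [17, 39]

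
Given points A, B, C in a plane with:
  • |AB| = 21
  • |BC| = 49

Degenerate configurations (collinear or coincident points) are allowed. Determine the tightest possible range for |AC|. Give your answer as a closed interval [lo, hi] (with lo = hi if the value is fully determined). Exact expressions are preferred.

|AB| ∈ {21}
|BC| ∈ {49}
|AC| ∈ [28, 70]

|AC| ∈ [28, 70]  (≈ [28.0000, 70.0000])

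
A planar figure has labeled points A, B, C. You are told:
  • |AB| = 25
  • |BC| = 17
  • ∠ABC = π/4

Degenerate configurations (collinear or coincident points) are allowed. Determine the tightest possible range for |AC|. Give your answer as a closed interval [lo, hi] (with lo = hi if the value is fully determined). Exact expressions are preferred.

|AB| ∈ {25}
|BC| ∈ {17}
|AC| ∈ {√(914 - 425·√(2))}

|AC| = √(914 - 425·√(2))  (≈ 17.6907)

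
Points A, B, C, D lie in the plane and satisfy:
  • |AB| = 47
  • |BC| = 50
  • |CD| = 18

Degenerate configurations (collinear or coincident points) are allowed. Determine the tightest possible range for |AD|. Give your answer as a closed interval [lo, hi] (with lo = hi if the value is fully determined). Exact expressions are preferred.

|AB| ∈ {47}
|BC| ∈ {50}
|CD| ∈ {18}
|AC| ∈ [3, 97]
|BD| ∈ [32, 68]
|AD| ∈ [0, 115]

|AD| ∈ [0, 115]  (≈ [0.0000, 115.0000])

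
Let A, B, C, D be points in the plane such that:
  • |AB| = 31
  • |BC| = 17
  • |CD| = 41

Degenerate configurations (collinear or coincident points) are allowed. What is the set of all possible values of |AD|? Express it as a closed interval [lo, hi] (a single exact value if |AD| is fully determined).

|AB| ∈ {31}
|BC| ∈ {17}
|CD| ∈ {41}
|AC| ∈ [14, 48]
|BD| ∈ [24, 58]
|AD| ∈ [0, 89]

|AD| ∈ [0, 89]  (≈ [0.0000, 89.0000])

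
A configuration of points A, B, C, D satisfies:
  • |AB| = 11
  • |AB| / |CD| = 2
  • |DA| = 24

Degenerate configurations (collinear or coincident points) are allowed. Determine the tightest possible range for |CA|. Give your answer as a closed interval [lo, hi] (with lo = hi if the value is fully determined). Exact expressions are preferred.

|CA| ∈ [37/2, 59/2]  (≈ [18.5000, 29.5000])

|AB| ∈ {11}
|AD| ∈ {24}
|CD| ∈ {11/2}
|BD| ∈ [13, 35]
|AC| ∈ [37/2, 59/2]
|BC| ∈ [15/2, 81/2]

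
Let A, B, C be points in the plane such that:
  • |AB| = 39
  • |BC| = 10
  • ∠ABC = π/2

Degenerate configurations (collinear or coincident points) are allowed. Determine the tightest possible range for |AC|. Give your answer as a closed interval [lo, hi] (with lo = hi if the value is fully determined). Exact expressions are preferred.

|AC| = √(1621)  (≈ 40.2616)

|AB| ∈ {39}
|BC| ∈ {10}
|AC| ∈ {√(1621)}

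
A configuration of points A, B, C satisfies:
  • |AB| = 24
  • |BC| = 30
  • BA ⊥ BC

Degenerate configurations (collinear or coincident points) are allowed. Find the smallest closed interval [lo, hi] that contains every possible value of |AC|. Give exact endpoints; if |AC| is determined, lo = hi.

|AC| = 6·√(41)  (≈ 38.4187)

|AB| ∈ {24}
|BC| ∈ {30}
|AC| ∈ {6·√(41)}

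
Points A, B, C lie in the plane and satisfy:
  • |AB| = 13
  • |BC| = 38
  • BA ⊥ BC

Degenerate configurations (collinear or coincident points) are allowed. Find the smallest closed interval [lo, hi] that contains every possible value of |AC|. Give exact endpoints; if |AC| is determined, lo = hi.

|AB| ∈ {13}
|BC| ∈ {38}
|AC| ∈ {√(1613)}

|AC| = √(1613)  (≈ 40.1622)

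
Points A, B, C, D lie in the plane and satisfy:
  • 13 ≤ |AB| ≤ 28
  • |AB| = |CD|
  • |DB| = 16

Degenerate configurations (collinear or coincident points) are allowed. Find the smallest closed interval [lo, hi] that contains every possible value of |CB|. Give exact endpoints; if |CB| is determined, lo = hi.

|AB| ∈ [13, 28]
|BD| ∈ {16}
|CD| ∈ [13, 28]
|AD| ∈ [0, 44]
|BC| ∈ [0, 44]
|AC| ∈ [0, 72]

|CB| ∈ [0, 44]  (≈ [0.0000, 44.0000])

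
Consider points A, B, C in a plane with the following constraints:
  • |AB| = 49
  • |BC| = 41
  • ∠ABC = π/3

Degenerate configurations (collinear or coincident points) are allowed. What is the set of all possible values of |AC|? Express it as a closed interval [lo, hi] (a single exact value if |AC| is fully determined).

|AC| = √(2073)  (≈ 45.5302)

|AB| ∈ {49}
|BC| ∈ {41}
|AC| ∈ {√(2073)}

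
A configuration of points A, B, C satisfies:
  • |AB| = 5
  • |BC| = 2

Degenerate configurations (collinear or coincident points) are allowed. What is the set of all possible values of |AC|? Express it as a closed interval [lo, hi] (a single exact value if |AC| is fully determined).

|AB| ∈ {5}
|BC| ∈ {2}
|AC| ∈ [3, 7]

|AC| ∈ [3, 7]  (≈ [3.0000, 7.0000])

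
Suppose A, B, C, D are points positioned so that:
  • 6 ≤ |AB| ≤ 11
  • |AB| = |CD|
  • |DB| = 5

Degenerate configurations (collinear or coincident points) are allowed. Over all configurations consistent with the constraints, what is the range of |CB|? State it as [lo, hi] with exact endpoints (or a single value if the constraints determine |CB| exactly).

|AB| ∈ [6, 11]
|BD| ∈ {5}
|CD| ∈ [6, 11]
|AD| ∈ [1, 16]
|BC| ∈ [1, 16]
|AC| ∈ [0, 27]

|CB| ∈ [1, 16]  (≈ [1.0000, 16.0000])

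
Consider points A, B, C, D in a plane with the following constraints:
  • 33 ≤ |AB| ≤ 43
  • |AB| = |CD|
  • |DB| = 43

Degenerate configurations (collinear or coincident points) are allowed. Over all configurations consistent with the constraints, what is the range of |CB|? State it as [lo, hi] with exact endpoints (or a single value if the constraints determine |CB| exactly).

|AB| ∈ [33, 43]
|BD| ∈ {43}
|CD| ∈ [33, 43]
|AD| ∈ [0, 86]
|BC| ∈ [0, 86]
|AC| ∈ [0, 129]

|CB| ∈ [0, 86]  (≈ [0.0000, 86.0000])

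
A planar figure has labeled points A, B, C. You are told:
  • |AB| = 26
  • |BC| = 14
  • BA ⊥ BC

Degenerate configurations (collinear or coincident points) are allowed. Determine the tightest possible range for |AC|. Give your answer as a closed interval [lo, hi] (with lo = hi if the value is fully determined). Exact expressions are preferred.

|AB| ∈ {26}
|BC| ∈ {14}
|AC| ∈ {2·√(218)}

|AC| = 2·√(218)  (≈ 29.5296)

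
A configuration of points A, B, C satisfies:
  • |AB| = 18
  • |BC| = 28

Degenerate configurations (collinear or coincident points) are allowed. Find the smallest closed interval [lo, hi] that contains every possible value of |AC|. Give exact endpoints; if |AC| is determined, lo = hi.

|AC| ∈ [10, 46]  (≈ [10.0000, 46.0000])

|AB| ∈ {18}
|BC| ∈ {28}
|AC| ∈ [10, 46]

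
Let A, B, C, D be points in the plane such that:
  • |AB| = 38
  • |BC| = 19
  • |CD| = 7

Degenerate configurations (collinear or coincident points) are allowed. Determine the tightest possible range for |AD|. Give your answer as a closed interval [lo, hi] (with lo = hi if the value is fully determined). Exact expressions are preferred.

|AB| ∈ {38}
|BC| ∈ {19}
|CD| ∈ {7}
|AC| ∈ [19, 57]
|BD| ∈ [12, 26]
|AD| ∈ [12, 64]

|AD| ∈ [12, 64]  (≈ [12.0000, 64.0000])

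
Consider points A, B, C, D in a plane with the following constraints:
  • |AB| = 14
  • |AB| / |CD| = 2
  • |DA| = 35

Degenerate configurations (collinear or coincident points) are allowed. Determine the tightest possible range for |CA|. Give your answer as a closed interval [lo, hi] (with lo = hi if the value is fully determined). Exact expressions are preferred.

|AB| ∈ {14}
|AD| ∈ {35}
|CD| ∈ {7}
|BD| ∈ [21, 49]
|AC| ∈ [28, 42]
|BC| ∈ [14, 56]

|CA| ∈ [28, 42]  (≈ [28.0000, 42.0000])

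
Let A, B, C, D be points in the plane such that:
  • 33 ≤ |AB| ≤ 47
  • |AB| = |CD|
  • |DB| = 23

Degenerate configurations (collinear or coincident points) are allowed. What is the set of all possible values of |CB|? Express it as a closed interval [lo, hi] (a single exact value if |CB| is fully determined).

|AB| ∈ [33, 47]
|BD| ∈ {23}
|CD| ∈ [33, 47]
|AD| ∈ [10, 70]
|BC| ∈ [10, 70]
|AC| ∈ [0, 117]

|CB| ∈ [10, 70]  (≈ [10.0000, 70.0000])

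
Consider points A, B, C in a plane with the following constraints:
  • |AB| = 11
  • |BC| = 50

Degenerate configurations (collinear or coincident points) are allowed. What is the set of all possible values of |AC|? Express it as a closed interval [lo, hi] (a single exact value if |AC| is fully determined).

|AC| ∈ [39, 61]  (≈ [39.0000, 61.0000])

|AB| ∈ {11}
|BC| ∈ {50}
|AC| ∈ [39, 61]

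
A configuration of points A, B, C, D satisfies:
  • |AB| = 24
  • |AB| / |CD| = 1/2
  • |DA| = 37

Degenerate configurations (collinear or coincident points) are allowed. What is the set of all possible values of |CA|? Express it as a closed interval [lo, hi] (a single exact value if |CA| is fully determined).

|CA| ∈ [11, 85]  (≈ [11.0000, 85.0000])

|AB| ∈ {24}
|AD| ∈ {37}
|CD| ∈ {48}
|BD| ∈ [13, 61]
|AC| ∈ [11, 85]
|BC| ∈ [0, 109]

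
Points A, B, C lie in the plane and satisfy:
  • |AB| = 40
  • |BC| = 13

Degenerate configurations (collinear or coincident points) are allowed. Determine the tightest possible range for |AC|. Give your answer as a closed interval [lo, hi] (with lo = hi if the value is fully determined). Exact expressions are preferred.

|AB| ∈ {40}
|BC| ∈ {13}
|AC| ∈ [27, 53]

|AC| ∈ [27, 53]  (≈ [27.0000, 53.0000])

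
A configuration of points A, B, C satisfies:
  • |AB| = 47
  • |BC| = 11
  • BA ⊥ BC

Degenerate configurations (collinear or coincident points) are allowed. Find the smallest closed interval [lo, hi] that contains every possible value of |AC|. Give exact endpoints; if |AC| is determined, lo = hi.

|AB| ∈ {47}
|BC| ∈ {11}
|AC| ∈ {√(2330)}

|AC| = √(2330)  (≈ 48.2701)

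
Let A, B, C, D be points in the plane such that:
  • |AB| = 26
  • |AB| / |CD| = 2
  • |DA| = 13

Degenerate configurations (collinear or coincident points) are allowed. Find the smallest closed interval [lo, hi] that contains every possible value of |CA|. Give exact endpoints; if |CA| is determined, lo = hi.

|CA| ∈ [0, 26]  (≈ [0.0000, 26.0000])

|AB| ∈ {26}
|AD| ∈ {13}
|CD| ∈ {13}
|BD| ∈ [13, 39]
|AC| ∈ [0, 26]
|BC| ∈ [0, 52]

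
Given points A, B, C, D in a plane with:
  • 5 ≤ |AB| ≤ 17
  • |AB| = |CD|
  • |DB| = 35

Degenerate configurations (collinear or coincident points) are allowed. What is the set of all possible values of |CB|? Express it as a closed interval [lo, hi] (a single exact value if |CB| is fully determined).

|AB| ∈ [5, 17]
|BD| ∈ {35}
|CD| ∈ [5, 17]
|AD| ∈ [18, 52]
|BC| ∈ [18, 52]
|AC| ∈ [1, 69]

|CB| ∈ [18, 52]  (≈ [18.0000, 52.0000])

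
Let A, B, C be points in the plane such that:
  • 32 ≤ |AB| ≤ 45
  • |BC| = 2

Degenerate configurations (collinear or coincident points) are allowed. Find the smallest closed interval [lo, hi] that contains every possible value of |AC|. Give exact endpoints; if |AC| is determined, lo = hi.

|AB| ∈ [32, 45]
|BC| ∈ {2}
|AC| ∈ [30, 47]

|AC| ∈ [30, 47]  (≈ [30.0000, 47.0000])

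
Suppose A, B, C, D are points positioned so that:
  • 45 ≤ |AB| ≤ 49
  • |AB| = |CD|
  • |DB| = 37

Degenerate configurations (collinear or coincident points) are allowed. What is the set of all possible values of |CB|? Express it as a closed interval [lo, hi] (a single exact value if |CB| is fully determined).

|CB| ∈ [8, 86]  (≈ [8.0000, 86.0000])

|AB| ∈ [45, 49]
|BD| ∈ {37}
|CD| ∈ [45, 49]
|AD| ∈ [8, 86]
|BC| ∈ [8, 86]
|AC| ∈ [0, 135]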